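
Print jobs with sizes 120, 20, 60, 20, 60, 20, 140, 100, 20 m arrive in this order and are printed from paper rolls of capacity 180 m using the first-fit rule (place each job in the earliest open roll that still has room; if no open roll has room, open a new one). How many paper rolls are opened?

  120 → roll 1 (new)  [load 120/180]
  20 → roll 1  [load 140/180]
  60 → roll 2 (new)  [load 60/180]
  20 → roll 1  [load 160/180]
  60 → roll 2  [load 120/180]
  20 → roll 1  [load 180/180]
  140 → roll 3 (new)  [load 140/180]
  100 → roll 4 (new)  [load 100/180]
  20 → roll 2  [load 140/180]
4 paper rolls opened.

4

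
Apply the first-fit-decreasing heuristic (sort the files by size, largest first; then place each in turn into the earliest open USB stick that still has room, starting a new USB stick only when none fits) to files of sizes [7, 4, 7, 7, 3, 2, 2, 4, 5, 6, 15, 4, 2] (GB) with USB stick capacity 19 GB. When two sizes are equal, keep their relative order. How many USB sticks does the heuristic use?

4

Sorted descending: 15, 7, 7, 7, 6, 5, 4, 4, 4, 3, 2, 2, 2.
  15 → USB stick 1 (new)  [load 15/19]
  7 → USB stick 2 (new)  [load 7/19]
  7 → USB stick 2  [load 14/19]
  7 → USB stick 3 (new)  [load 7/19]
  6 → USB stick 3  [load 13/19]
  5 → USB stick 2  [load 19/19]
  4 → USB stick 1  [load 19/19]
  4 → USB stick 3  [load 17/19]
  4 → USB stick 4 (new)  [load 4/19]
  3 → USB stick 4  [load 7/19]
  2 → USB stick 3  [load 19/19]
  2 → USB stick 4  [load 9/19]
  2 → USB stick 4  [load 11/19]
4 USB sticks opened.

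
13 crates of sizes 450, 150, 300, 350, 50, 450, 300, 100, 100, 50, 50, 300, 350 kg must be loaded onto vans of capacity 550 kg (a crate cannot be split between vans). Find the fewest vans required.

Total = 450 + 450 + 350 + 350 + 300 + 300 + 300 + 150 + 100 + 100 + 50 + 50 + 50 = 3000 kg.
Lower bound: ⌈3000/550⌉ = 6 vans.
Also, 7 crates each exceed 275 kg, and no two of those can share a van, so at least 7 vans are needed.
A packing using 7 vans:
  van 1: 450 + 100 = 550
  van 2: 450 + 100 = 550
  van 3: 350 + 150 + 50 = 550
  van 4: 350 + 50 + 50 = 450
  van 5: 300 = 300
  van 6: 300 = 300
  van 7: 300 = 300
This matches the lower bound, so 7 is optimal.

7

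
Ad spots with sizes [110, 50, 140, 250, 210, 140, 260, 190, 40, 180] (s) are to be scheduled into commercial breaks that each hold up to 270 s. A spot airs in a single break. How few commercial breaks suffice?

7

Total = 260 + 250 + 210 + 190 + 180 + 140 + 140 + 110 + 50 + 40 = 1570 s.
Lower bound: ⌈1570/270⌉ = 6 commercial breaks.
Also, 7 ad spots each exceed 135 s, and no two of those can share a break, so at least 7 commercial breaks are needed.
A packing using 7 commercial breaks:
  break 1: 260 = 260
  break 2: 250 = 250
  break 3: 210 + 50 = 260
  break 4: 190 + 40 = 230
  break 5: 180 = 180
  break 6: 140 + 110 = 250
  break 7: 140 = 140
This matches the lower bound, so 7 is optimal.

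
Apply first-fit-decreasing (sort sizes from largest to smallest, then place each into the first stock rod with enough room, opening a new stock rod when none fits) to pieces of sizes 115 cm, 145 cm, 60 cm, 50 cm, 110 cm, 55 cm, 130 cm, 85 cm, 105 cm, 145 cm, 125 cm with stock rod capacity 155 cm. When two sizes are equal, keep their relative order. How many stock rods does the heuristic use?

Sorted descending: 145, 145, 130, 125, 115, 110, 105, 85, 60, 55, 50.
  145 → stock rod 1 (new)  [load 145/155]
  145 → stock rod 2 (new)  [load 145/155]
  130 → stock rod 3 (new)  [load 130/155]
  125 → stock rod 4 (new)  [load 125/155]
  115 → stock rod 5 (new)  [load 115/155]
  110 → stock rod 6 (new)  [load 110/155]
  105 → stock rod 7 (new)  [load 105/155]
  85 → stock rod 8 (new)  [load 85/155]
  60 → stock rod 8  [load 145/155]
  55 → stock rod 9 (new)  [load 55/155]
  50 → stock rod 7  [load 155/155]
9 stock rods opened.

9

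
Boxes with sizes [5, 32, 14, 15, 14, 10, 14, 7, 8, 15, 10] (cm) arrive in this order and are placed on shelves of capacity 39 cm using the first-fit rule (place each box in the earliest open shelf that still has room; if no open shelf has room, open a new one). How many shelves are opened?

  5 → shelf 1 (new)  [load 5/39]
  32 → shelf 1  [load 37/39]
  14 → shelf 2 (new)  [load 14/39]
  15 → shelf 2  [load 29/39]
  14 → shelf 3 (new)  [load 14/39]
  10 → shelf 2  [load 39/39]
  14 → shelf 3  [load 28/39]
  7 → shelf 3  [load 35/39]
  8 → shelf 4 (new)  [load 8/39]
  15 → shelf 4  [load 23/39]
  10 → shelf 4  [load 33/39]
4 shelves opened.

4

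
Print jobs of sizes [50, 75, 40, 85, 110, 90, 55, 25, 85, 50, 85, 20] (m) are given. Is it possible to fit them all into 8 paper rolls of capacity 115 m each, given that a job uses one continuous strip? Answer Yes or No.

A valid assignment using 8 paper rolls:
  roll 1: 110 = 110
  roll 2: 90 + 25 = 115
  roll 3: 85 + 20 = 105
  roll 4: 85 = 85
  roll 5: 85 = 85
  roll 6: 75 + 40 = 115
  roll 7: 55 + 50 = 105
  roll 8: 50 = 50
Every load is within 115 m, so 8 paper rolls suffice.

Yes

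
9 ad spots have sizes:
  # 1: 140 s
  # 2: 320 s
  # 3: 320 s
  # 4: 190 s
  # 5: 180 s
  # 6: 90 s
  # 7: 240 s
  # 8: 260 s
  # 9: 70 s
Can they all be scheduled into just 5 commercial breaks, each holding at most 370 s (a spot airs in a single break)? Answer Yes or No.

No

Total = 1810 s; ⌈1810/370⌉ = 5.
The bound of 5 does not rule out 5, but exhaustive search shows no assignment into 5 commercial breaks of capacity 370 s exists — the minimum is 6.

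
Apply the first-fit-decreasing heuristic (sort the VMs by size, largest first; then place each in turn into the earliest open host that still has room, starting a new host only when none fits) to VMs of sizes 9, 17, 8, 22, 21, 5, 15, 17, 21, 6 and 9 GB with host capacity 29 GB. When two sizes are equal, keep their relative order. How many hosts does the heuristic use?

Sorted descending: 22, 21, 21, 17, 17, 15, 9, 9, 8, 6, 5.
  22 → host 1 (new)  [load 22/29]
  21 → host 2 (new)  [load 21/29]
  21 → host 3 (new)  [load 21/29]
  17 → host 4 (new)  [load 17/29]
  17 → host 5 (new)  [load 17/29]
  15 → host 6 (new)  [load 15/29]
  9 → host 4  [load 26/29]
  9 → host 5  [load 26/29]
  8 → host 2  [load 29/29]
  6 → host 1  [load 28/29]
  5 → host 3  [load 26/29]
6 hosts opened.

6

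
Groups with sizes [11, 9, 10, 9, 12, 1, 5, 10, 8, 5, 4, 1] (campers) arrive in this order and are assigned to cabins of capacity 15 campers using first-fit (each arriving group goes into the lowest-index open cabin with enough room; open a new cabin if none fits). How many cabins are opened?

7

  11 → cabin 1 (new)  [load 11/15]
  9 → cabin 2 (new)  [load 9/15]
  10 → cabin 3 (new)  [load 10/15]
  9 → cabin 4 (new)  [load 9/15]
  12 → cabin 5 (new)  [load 12/15]
  1 → cabin 1  [load 12/15]
  5 → cabin 2  [load 14/15]
  10 → cabin 6 (new)  [load 10/15]
  8 → cabin 7 (new)  [load 8/15]
  5 → cabin 3  [load 15/15]
  4 → cabin 4  [load 13/15]
  1 → cabin 1  [load 13/15]
7 cabins opened.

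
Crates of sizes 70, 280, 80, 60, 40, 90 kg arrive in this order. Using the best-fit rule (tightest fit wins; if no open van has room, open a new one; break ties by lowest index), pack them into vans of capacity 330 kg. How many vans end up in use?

  70 → van 1 (new)  [load 70/330]
  280 → van 2 (new)  [load 280/330]
  80 → van 1  [load 150/330]
  60 → van 1  [load 210/330]
  40 → van 2  [load 320/330]
  90 → van 1  [load 300/330]
2 vans opened.

2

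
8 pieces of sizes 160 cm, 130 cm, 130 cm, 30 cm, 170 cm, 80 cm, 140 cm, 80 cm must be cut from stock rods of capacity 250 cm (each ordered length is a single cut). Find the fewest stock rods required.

Total = 170 + 160 + 140 + 130 + 130 + 80 + 80 + 30 = 920 cm.
Lower bound: ⌈920/250⌉ = 4 stock rods.
Also, 5 pieces each exceed 125 cm, and no two of those can share a stock rod, so at least 5 stock rods are needed.
A packing using 5 stock rods:
  stock rod 1: 170 + 80 = 250
  stock rod 2: 160 + 80 = 240
  stock rod 3: 140 + 30 = 170
  stock rod 4: 130 = 130
  stock rod 5: 130 = 130
This matches the lower bound, so 5 is optimal.

5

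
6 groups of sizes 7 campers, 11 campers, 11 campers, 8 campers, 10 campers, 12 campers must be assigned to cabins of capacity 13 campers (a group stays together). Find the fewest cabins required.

Total = 12 + 11 + 11 + 10 + 8 + 7 = 59 campers.
Lower bound: ⌈59/13⌉ = 5 cabins.
Also, 6 groups each exceed 13/2 campers, and no two of those can share a cabin, so at least 6 cabins are needed.
A packing using 6 cabins:
  cabin 1: 12 = 12
  cabin 2: 11 = 11
  cabin 3: 11 = 11
  cabin 4: 10 = 10
  cabin 5: 8 = 8
  cabin 6: 7 = 7
This matches the lower bound, so 6 is optimal.

6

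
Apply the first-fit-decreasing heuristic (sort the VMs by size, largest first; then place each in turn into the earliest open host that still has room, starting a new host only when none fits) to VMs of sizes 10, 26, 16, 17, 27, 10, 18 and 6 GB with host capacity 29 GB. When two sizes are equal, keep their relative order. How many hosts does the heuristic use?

Sorted descending: 27, 26, 18, 17, 16, 10, 10, 6.
  27 → host 1 (new)  [load 27/29]
  26 → host 2 (new)  [load 26/29]
  18 → host 3 (new)  [load 18/29]
  17 → host 4 (new)  [load 17/29]
  16 → host 5 (new)  [load 16/29]
  10 → host 3  [load 28/29]
  10 → host 4  [load 27/29]
  6 → host 5  [load 22/29]
5 hosts opened.

5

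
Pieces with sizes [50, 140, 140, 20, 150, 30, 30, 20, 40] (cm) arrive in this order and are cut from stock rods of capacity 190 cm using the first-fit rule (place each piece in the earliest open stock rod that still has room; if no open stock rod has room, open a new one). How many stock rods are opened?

  50 → stock rod 1 (new)  [load 50/190]
  140 → stock rod 1  [load 190/190]
  140 → stock rod 2 (new)  [load 140/190]
  20 → stock rod 2  [load 160/190]
  150 → stock rod 3 (new)  [load 150/190]
  30 → stock rod 2  [load 190/190]
  30 → stock rod 3  [load 180/190]
  20 → stock rod 4 (new)  [load 20/190]
  40 → stock rod 4  [load 60/190]
4 stock rods opened.

4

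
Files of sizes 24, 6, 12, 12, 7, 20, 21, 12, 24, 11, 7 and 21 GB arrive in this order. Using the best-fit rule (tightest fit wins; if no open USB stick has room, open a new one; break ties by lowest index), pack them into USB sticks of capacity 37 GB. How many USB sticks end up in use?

  24 → USB stick 1 (new)  [load 24/37]
  6 → USB stick 1  [load 30/37]
  12 → USB stick 2 (new)  [load 12/37]
  12 → USB stick 2  [load 24/37]
  7 → USB stick 1  [load 37/37]
  20 → USB stick 3 (new)  [load 20/37]
  21 → USB stick 4 (new)  [load 21/37]
  12 → USB stick 2  [load 36/37]
  24 → USB stick 5 (new)  [load 24/37]
  11 → USB stick 5  [load 35/37]
  7 → USB stick 4  [load 28/37]
  21 → USB stick 6 (new)  [load 21/37]
6 USB sticks opened.

6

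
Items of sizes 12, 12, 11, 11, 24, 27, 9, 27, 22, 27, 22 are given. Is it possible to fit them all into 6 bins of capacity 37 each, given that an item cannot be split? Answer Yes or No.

Total = 204; ⌈204/37⌉ = 6.
The bound of 6 does not rule out 6, but exhaustive search shows no assignment into 6 bins of capacity 37 exists — the minimum is 7.

No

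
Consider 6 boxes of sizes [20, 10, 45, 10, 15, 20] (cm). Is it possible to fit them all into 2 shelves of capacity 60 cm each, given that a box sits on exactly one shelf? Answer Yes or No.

A valid assignment using 2 shelves:
  shelf 1: 45 + 15 = 60
  shelf 2: 20 + 20 + 10 + 10 = 60
Every load is within 60 cm, so 2 shelves suffice.

Yes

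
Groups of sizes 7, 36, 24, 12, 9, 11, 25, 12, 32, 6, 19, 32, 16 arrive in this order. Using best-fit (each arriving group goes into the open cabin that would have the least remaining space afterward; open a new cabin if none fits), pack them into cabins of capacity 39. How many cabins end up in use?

  7 → cabin 1 (new)  [load 7/39]
  36 → cabin 2 (new)  [load 36/39]
  24 → cabin 1  [load 31/39]
  12 → cabin 3 (new)  [load 12/39]
  9 → cabin 3  [load 21/39]
  11 → cabin 3  [load 32/39]
  25 → cabin 4 (new)  [load 25/39]
  12 → cabin 4  [load 37/39]
  32 → cabin 5 (new)  [load 32/39]
  6 → cabin 3  [load 38/39]
  19 → cabin 6 (new)  [load 19/39]
  32 → cabin 7 (new)  [load 32/39]
  16 → cabin 6  [load 35/39]
7 cabins opened.

7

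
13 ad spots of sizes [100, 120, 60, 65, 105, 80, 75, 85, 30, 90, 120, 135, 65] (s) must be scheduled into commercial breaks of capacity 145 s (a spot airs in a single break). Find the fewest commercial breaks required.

9

Total = 135 + 120 + 120 + 105 + 100 + 90 + 85 + 80 + 75 + 65 + 65 + 60 + 30 = 1130 s.
Lower bound: ⌈1130/145⌉ = 8 commercial breaks.
Also, 9 ad spots each exceed 145/2 s, and no two of those can share a break, so at least 9 commercial breaks are needed.
A packing using 9 commercial breaks:
  break 1: 135 = 135
  break 2: 120 = 120
  break 3: 120 = 120
  break 4: 105 + 30 = 135
  break 5: 100 = 100
  break 6: 90 = 90
  break 7: 85 + 60 = 145
  break 8: 80 + 65 = 145
  break 9: 75 + 65 = 140
This matches the lower bound, so 9 is optimal.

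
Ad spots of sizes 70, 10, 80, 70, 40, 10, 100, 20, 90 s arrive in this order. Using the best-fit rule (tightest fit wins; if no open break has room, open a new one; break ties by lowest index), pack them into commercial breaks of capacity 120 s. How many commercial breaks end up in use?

  70 → break 1 (new)  [load 70/120]
  10 → break 1  [load 80/120]
  80 → break 2 (new)  [load 80/120]
  70 → break 3 (new)  [load 70/120]
  40 → break 1  [load 120/120]
  10 → break 2  [load 90/120]
  100 → break 4 (new)  [load 100/120]
  20 → break 4  [load 120/120]
  90 → break 5 (new)  [load 90/120]
5 commercial breaks opened.

5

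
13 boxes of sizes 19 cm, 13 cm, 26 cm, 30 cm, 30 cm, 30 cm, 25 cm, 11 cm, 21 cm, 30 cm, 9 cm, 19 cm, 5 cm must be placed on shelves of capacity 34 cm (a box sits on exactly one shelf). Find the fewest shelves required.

Total = 30 + 30 + 30 + 30 + 26 + 25 + 21 + 19 + 19 + 13 + 11 + 9 + 5 = 268 cm.
Lower bound: ⌈268/34⌉ = 8 shelves.
Also, 9 boxes each exceed 17 cm, and no two of those can share a shelf, so at least 9 shelves are needed.
A packing using 9 shelves:
  shelf 1: 30 = 30
  shelf 2: 30 = 30
  shelf 3: 30 = 30
  shelf 4: 30 = 30
  shelf 5: 26 + 5 = 31
  shelf 6: 25 + 9 = 34
  shelf 7: 21 + 13 = 34
  shelf 8: 19 + 11 = 30
  shelf 9: 19 = 19
This matches the lower bound, so 9 is optimal.

9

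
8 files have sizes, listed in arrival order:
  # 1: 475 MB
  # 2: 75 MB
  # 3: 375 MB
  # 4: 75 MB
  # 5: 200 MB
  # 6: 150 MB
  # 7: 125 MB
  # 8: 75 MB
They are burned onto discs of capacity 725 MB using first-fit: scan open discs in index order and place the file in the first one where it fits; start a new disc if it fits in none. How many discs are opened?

  475 → disc 1 (new)  [load 475/725]
  75 → disc 1  [load 550/725]
  375 → disc 2 (new)  [load 375/725]
  75 → disc 1  [load 625/725]
  200 → disc 2  [load 575/725]
  150 → disc 2  [load 725/725]
  125 → disc 3 (new)  [load 125/725]
  75 → disc 1  [load 700/725]
3 discs opened.

3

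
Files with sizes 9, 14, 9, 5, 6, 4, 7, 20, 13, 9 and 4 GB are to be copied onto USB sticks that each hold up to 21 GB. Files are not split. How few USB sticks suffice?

Total = 20 + 14 + 13 + 9 + 9 + 9 + 7 + 6 + 5 + 4 + 4 = 100 GB.
Lower bound: ⌈100/21⌉ = 5 USB sticks.
A packing using 5 USB sticks:
  USB stick 1: 20 = 20
  USB stick 2: 14 + 7 = 21
  USB stick 3: 13 + 4 + 4 = 21
  USB stick 4: 9 + 9 = 18
  USB stick 5: 9 + 6 + 5 = 20
This matches the lower bound, so 5 is optimal.

5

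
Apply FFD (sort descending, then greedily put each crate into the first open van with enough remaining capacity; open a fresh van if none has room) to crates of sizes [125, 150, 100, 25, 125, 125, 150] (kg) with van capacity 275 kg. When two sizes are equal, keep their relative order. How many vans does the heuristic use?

3

Sorted descending: 150, 150, 125, 125, 125, 100, 25.
  150 → van 1 (new)  [load 150/275]
  150 → van 2 (new)  [load 150/275]
  125 → van 1  [load 275/275]
  125 → van 2  [load 275/275]
  125 → van 3 (new)  [load 125/275]
  100 → van 3  [load 225/275]
  25 → van 3  [load 250/275]
3 vans opened.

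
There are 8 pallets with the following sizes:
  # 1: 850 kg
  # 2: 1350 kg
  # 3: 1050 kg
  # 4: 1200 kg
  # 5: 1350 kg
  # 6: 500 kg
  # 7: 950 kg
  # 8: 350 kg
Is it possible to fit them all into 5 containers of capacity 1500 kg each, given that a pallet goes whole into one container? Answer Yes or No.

Total = 7600 kg; ⌈7600/1500⌉ = 6.
At least 6 containers are required, but only 5 are allowed.

No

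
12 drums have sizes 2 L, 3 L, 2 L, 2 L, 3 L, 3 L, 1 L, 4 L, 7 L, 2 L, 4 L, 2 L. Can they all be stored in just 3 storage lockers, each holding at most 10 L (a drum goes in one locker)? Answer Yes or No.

No

Total = 35 L; ⌈35/10⌉ = 4.
At least 4 storage lockers are required, but only 3 are allowed.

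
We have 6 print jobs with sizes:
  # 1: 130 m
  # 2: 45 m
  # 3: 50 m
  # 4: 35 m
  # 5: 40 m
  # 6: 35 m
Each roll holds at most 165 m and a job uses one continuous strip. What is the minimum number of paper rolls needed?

3

Total = 130 + 50 + 45 + 40 + 35 + 35 = 335 m.
Lower bound: ⌈335/165⌉ = 3 paper rolls.
A packing using 3 paper rolls:
  roll 1: 130 + 35 = 165
  roll 2: 50 + 45 + 40 = 135
  roll 3: 35 = 35
This matches the lower bound, so 3 is optimal.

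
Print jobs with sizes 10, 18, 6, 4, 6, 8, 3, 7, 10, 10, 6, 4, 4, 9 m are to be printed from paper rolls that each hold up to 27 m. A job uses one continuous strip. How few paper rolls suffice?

Total = 18 + 10 + 10 + 10 + 9 + 8 + 7 + 6 + 6 + 6 + 4 + 4 + 4 + 3 = 105 m.
Lower bound: ⌈105/27⌉ = 4 paper rolls.
A packing using 4 paper rolls:
  roll 1: 18 + 9 = 27
  roll 2: 10 + 10 + 7 = 27
  roll 3: 10 + 8 + 6 + 3 = 27
  roll 4: 6 + 6 + 4 + 4 + 4 = 24
This matches the lower bound, so 4 is optimal.

4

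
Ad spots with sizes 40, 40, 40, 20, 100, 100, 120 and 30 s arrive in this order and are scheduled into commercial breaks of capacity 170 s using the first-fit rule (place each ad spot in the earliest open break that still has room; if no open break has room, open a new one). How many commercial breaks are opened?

  40 → break 1 (new)  [load 40/170]
  40 → break 1  [load 80/170]
  40 → break 1  [load 120/170]
  20 → break 1  [load 140/170]
  100 → break 2 (new)  [load 100/170]
  100 → break 3 (new)  [load 100/170]
  120 → break 4 (new)  [load 120/170]
  30 → break 1  [load 170/170]
4 commercial breaks opened.

4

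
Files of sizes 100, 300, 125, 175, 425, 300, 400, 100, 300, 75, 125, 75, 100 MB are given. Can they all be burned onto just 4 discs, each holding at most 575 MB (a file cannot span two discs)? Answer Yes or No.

Total = 2600 MB; ⌈2600/575⌉ = 5.
At least 5 discs are required, but only 4 are allowed.

No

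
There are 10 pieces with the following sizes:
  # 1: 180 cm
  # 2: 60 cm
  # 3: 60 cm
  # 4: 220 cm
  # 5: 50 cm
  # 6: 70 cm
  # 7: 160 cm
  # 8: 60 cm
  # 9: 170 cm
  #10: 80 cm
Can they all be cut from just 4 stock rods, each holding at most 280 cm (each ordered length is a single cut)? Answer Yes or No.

No

Total = 1110 cm; ⌈1110/280⌉ = 4.
The bound of 4 does not rule out 4, but exhaustive search shows no assignment into 4 stock rods of capacity 280 cm exists — the minimum is 5.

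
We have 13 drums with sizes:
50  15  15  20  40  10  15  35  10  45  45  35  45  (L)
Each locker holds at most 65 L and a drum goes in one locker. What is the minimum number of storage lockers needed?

Total = 50 + 45 + 45 + 45 + 40 + 35 + 35 + 20 + 15 + 15 + 15 + 10 + 10 = 380 L.
Lower bound: ⌈380/65⌉ = 6 storage lockers.
Also, 7 drums each exceed 65/2 L, and no two of those can share a locker, so at least 7 storage lockers are needed.
A packing using 7 storage lockers:
  locker 1: 50 + 15 = 65
  locker 2: 45 + 20 = 65
  locker 3: 45 + 15 = 60
  locker 4: 45 + 15 = 60
  locker 5: 40 + 10 + 10 = 60
  locker 6: 35 = 35
  locker 7: 35 = 35
This matches the lower bound, so 7 is optimal.

7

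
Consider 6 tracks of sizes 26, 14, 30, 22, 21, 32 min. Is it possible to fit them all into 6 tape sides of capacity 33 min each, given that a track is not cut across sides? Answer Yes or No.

Yes

A valid assignment using 6 tape sides:
  side 1: 32 = 32
  side 2: 30 = 30
  side 3: 26 = 26
  side 4: 22 = 22
  side 5: 21 = 21
  side 6: 14 = 14
Every load is within 33 min, so 6 tape sides suffice.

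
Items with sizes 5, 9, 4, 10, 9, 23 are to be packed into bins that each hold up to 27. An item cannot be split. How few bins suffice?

3

Total = 23 + 10 + 9 + 9 + 5 + 4 = 60.
Lower bound: ⌈60/27⌉ = 3 bins.
A packing using 3 bins:
  bin 1: 23 + 4 = 27
  bin 2: 10 + 9 + 5 = 24
  bin 3: 9 = 9
This matches the lower bound, so 3 is optimal.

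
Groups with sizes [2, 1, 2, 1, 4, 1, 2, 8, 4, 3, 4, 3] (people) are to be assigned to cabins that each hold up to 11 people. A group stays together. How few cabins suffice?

4

Total = 8 + 4 + 4 + 4 + 3 + 3 + 2 + 2 + 2 + 1 + 1 + 1 = 35 people.
Lower bound: ⌈35/11⌉ = 4 cabins.
A packing using 4 cabins:
  cabin 1: 8 + 3 = 11
  cabin 2: 4 + 4 + 3 = 11
  cabin 3: 4 + 2 + 2 + 2 + 1 = 11
  cabin 4: 1 + 1 = 2
This matches the lower bound, so 4 is optimal.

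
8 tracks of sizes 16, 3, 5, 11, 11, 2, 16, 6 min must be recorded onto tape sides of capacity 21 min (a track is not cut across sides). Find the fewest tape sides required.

4

Total = 16 + 16 + 11 + 11 + 6 + 5 + 3 + 2 = 70 min.
Lower bound: ⌈70/21⌉ = 4 tape sides.
A packing using 4 tape sides:
  side 1: 16 + 5 = 21
  side 2: 16 + 3 + 2 = 21
  side 3: 11 + 6 = 17
  side 4: 11 = 11
This matches the lower bound, so 4 is optimal.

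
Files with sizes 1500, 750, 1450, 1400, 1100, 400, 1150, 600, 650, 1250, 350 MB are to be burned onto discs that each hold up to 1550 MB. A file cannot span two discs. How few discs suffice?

Total = 1500 + 1450 + 1400 + 1250 + 1150 + 1100 + 750 + 650 + 600 + 400 + 350 = 10600 MB.
Lower bound: ⌈10600/1550⌉ = 7 discs.
A packing using 8 discs:
  disc 1: 1500 = 1500
  disc 2: 1450 = 1450
  disc 3: 1400 = 1400
  disc 4: 1250 = 1250
  disc 5: 1150 + 400 = 1550
  disc 6: 1100 + 350 = 1450
  disc 7: 750 + 650 = 1400
  disc 8: 600 = 600
No arrangement into 7 discs stays within capacity, so 8 is optimal.

8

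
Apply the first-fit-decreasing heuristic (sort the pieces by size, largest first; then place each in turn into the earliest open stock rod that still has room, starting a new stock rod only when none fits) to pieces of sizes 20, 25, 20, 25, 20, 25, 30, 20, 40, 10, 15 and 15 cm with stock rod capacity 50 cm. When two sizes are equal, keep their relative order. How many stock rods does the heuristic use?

6

Sorted descending: 40, 30, 25, 25, 25, 20, 20, 20, 20, 15, 15, 10.
  40 → stock rod 1 (new)  [load 40/50]
  30 → stock rod 2 (new)  [load 30/50]
  25 → stock rod 3 (new)  [load 25/50]
  25 → stock rod 3  [load 50/50]
  25 → stock rod 4 (new)  [load 25/50]
  20 → stock rod 2  [load 50/50]
  20 → stock rod 4  [load 45/50]
  20 → stock rod 5 (new)  [load 20/50]
  20 → stock rod 5  [load 40/50]
  15 → stock rod 6 (new)  [load 15/50]
  15 → stock rod 6  [load 30/50]
  10 → stock rod 1  [load 50/50]
6 stock rods opened.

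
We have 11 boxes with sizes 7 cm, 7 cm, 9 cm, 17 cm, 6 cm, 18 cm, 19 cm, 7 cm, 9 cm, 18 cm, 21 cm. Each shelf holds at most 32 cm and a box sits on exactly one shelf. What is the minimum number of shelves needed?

Total = 21 + 19 + 18 + 18 + 17 + 9 + 9 + 7 + 7 + 7 + 6 = 138 cm.
Lower bound: ⌈138/32⌉ = 5 shelves.
A packing using 5 shelves:
  shelf 1: 21 + 9 = 30
  shelf 2: 19 + 9 = 28
  shelf 3: 18 + 7 + 7 = 32
  shelf 4: 18 + 7 + 6 = 31
  shelf 5: 17 = 17
This matches the lower bound, so 5 is optimal.

5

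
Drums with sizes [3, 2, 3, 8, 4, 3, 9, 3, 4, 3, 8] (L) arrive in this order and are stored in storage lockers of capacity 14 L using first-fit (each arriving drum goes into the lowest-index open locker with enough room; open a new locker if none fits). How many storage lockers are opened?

  3 → locker 1 (new)  [load 3/14]
  2 → locker 1  [load 5/14]
  3 → locker 1  [load 8/14]
  8 → locker 2 (new)  [load 8/14]
  4 → locker 1  [load 12/14]
  3 → locker 2  [load 11/14]
  9 → locker 3 (new)  [load 9/14]
  3 → locker 2  [load 14/14]
  4 → locker 3  [load 13/14]
  3 → locker 4 (new)  [load 3/14]
  8 → locker 4  [load 11/14]
4 storage lockers opened.

4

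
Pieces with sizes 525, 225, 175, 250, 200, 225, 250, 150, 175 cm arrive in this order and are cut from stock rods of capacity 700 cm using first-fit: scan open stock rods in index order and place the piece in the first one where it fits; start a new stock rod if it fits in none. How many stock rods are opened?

4

  525 → stock rod 1 (new)  [load 525/700]
  225 → stock rod 2 (new)  [load 225/700]
  175 → stock rod 1  [load 700/700]
  250 → stock rod 2  [load 475/700]
  200 → stock rod 2  [load 675/700]
  225 → stock rod 3 (new)  [load 225/700]
  250 → stock rod 3  [load 475/700]
  150 → stock rod 3  [load 625/700]
  175 → stock rod 4 (new)  [load 175/700]
4 stock rods opened.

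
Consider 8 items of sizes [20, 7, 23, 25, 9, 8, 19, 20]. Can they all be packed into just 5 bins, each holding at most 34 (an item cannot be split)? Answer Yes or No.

A valid assignment using 5 bins:
  bin 1: 25 + 9 = 34
  bin 2: 23 + 8 = 31
  bin 3: 20 + 7 = 27
  bin 4: 20 = 20
  bin 5: 19 = 19
Every load is within 34, so 5 bins suffice.

Yes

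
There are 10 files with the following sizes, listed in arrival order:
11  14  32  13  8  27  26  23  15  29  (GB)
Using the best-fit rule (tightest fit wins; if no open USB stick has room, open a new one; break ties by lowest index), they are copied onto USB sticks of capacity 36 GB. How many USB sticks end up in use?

7

  11 → USB stick 1 (new)  [load 11/36]
  14 → USB stick 1  [load 25/36]
  32 → USB stick 2 (new)  [load 32/36]
  13 → USB stick 3 (new)  [load 13/36]
  8 → USB stick 1  [load 33/36]
  27 → USB stick 4 (new)  [load 27/36]
  26 → USB stick 5 (new)  [load 26/36]
  23 → USB stick 3  [load 36/36]
  15 → USB stick 6 (new)  [load 15/36]
  29 → USB stick 7 (new)  [load 29/36]
7 USB sticks opened.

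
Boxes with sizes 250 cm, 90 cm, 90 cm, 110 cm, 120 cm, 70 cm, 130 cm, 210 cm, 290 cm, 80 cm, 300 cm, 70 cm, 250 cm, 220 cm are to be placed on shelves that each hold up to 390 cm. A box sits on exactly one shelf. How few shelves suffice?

6

Total = 300 + 290 + 250 + 250 + 220 + 210 + 130 + 120 + 110 + 90 + 90 + 80 + 70 + 70 = 2280 cm.
Lower bound: ⌈2280/390⌉ = 6 shelves.
A packing using 6 shelves:
  shelf 1: 300 + 90 = 390
  shelf 2: 290 + 90 = 380
  shelf 3: 250 + 130 = 380
  shelf 4: 250 + 120 = 370
  shelf 5: 220 + 80 + 70 = 370
  shelf 6: 210 + 110 + 70 = 390
This matches the lower bound, so 6 is optimal.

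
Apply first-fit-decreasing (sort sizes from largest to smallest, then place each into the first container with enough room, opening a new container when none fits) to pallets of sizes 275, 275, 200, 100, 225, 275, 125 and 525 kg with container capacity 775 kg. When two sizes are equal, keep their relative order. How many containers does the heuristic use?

3

Sorted descending: 525, 275, 275, 275, 225, 200, 125, 100.
  525 → container 1 (new)  [load 525/775]
  275 → container 2 (new)  [load 275/775]
  275 → container 2  [load 550/775]
  275 → container 3 (new)  [load 275/775]
  225 → container 1  [load 750/775]
  200 → container 2  [load 750/775]
  125 → container 3  [load 400/775]
  100 → container 3  [load 500/775]
3 containers opened.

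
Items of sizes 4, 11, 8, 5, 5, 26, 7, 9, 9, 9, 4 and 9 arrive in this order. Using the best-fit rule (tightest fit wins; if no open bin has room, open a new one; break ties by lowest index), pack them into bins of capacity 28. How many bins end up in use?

  4 → bin 1 (new)  [load 4/28]
  11 → bin 1  [load 15/28]
  8 → bin 1  [load 23/28]
  5 → bin 1  [load 28/28]
  5 → bin 2 (new)  [load 5/28]
  26 → bin 3 (new)  [load 26/28]
  7 → bin 2  [load 12/28]
  9 → bin 2  [load 21/28]
  9 → bin 4 (new)  [load 9/28]
  9 → bin 4  [load 18/28]
  4 → bin 2  [load 25/28]
  9 → bin 4  [load 27/28]
4 bins opened.

4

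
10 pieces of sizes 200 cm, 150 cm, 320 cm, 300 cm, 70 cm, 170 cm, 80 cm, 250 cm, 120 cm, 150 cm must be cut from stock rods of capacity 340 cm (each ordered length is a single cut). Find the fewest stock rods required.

Total = 320 + 300 + 250 + 200 + 170 + 150 + 150 + 120 + 80 + 70 = 1810 cm.
Lower bound: ⌈1810/340⌉ = 6 stock rods.
A packing using 6 stock rods:
  stock rod 1: 320 = 320
  stock rod 2: 300 = 300
  stock rod 3: 250 + 80 = 330
  stock rod 4: 200 + 120 = 320
  stock rod 5: 170 + 150 = 320
  stock rod 6: 150 + 70 = 220
This matches the lower bound, so 6 is optimal.

6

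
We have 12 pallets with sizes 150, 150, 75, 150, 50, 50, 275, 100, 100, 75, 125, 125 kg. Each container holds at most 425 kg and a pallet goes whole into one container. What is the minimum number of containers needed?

4

Total = 275 + 150 + 150 + 150 + 125 + 125 + 100 + 100 + 75 + 75 + 50 + 50 = 1425 kg.
Lower bound: ⌈1425/425⌉ = 4 containers.
A packing using 4 containers:
  container 1: 275 + 150 = 425
  container 2: 150 + 150 + 125 = 425
  container 3: 125 + 100 + 100 + 75 = 400
  container 4: 75 + 50 + 50 = 175
This matches the lower bound, so 4 is optimal.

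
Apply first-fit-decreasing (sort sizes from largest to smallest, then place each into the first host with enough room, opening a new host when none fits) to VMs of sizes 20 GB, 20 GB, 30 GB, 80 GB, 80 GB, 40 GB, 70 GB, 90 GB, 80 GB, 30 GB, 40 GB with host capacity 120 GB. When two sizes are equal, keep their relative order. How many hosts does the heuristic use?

5

Sorted descending: 90, 80, 80, 80, 70, 40, 40, 30, 30, 20, 20.
  90 → host 1 (new)  [load 90/120]
  80 → host 2 (new)  [load 80/120]
  80 → host 3 (new)  [load 80/120]
  80 → host 4 (new)  [load 80/120]
  70 → host 5 (new)  [load 70/120]
  40 → host 2  [load 120/120]
  40 → host 3  [load 120/120]
  30 → host 1  [load 120/120]
  30 → host 4  [load 110/120]
  20 → host 5  [load 90/120]
  20 → host 5  [load 110/120]
5 hosts opened.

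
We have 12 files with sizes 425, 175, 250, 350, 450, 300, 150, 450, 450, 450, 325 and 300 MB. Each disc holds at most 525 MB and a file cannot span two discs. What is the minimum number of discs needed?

Total = 450 + 450 + 450 + 450 + 425 + 350 + 325 + 300 + 300 + 250 + 175 + 150 = 4075 MB.
Lower bound: ⌈4075/525⌉ = 8 discs.
Also, 9 files each exceed 525/2 MB, and no two of those can share a disc, so at least 9 discs are needed.
A packing using 10 discs:
  disc 1: 450 = 450
  disc 2: 450 = 450
  disc 3: 450 = 450
  disc 4: 450 = 450
  disc 5: 425 = 425
  disc 6: 350 + 175 = 525
  disc 7: 325 + 150 = 475
  disc 8: 300 = 300
  disc 9: 300 = 300
  disc 10: 250 = 250
No arrangement into 9 discs stays within capacity, so 10 is optimal.

10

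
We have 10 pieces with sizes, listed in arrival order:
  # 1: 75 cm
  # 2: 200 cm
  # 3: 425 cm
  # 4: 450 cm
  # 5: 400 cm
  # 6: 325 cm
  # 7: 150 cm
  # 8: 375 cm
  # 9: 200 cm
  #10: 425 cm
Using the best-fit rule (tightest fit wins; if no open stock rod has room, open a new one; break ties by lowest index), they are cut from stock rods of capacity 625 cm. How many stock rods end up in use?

6

  75 → stock rod 1 (new)  [load 75/625]
  200 → stock rod 1  [load 275/625]
  425 → stock rod 2 (new)  [load 425/625]
  450 → stock rod 3 (new)  [load 450/625]
  400 → stock rod 4 (new)  [load 400/625]
  325 → stock rod 1  [load 600/625]
  150 → stock rod 3  [load 600/625]
  375 → stock rod 5 (new)  [load 375/625]
  200 → stock rod 2  [load 625/625]
  425 → stock rod 6 (new)  [load 425/625]
6 stock rods opened.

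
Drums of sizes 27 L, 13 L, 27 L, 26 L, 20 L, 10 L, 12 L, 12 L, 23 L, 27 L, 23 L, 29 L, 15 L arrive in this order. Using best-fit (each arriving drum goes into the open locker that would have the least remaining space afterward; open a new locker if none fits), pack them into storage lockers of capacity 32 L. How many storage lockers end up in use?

  27 → locker 1 (new)  [load 27/32]
  13 → locker 2 (new)  [load 13/32]
  27 → locker 3 (new)  [load 27/32]
  26 → locker 4 (new)  [load 26/32]
  20 → locker 5 (new)  [load 20/32]
  10 → locker 5  [load 30/32]
  12 → locker 2  [load 25/32]
  12 → locker 6 (new)  [load 12/32]
  23 → locker 7 (new)  [load 23/32]
  27 → locker 8 (new)  [load 27/32]
  23 → locker 9 (new)  [load 23/32]
  29 → locker 10 (new)  [load 29/32]
  15 → locker 6  [load 27/32]
10 storage lockers opened.

10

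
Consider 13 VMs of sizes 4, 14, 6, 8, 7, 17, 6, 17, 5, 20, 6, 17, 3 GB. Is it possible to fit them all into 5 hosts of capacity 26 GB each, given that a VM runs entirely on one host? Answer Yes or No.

Total = 130 GB; ⌈130/26⌉ = 5.
The bound of 5 does not rule out 5, but exhaustive search shows no assignment into 5 hosts of capacity 26 GB exists — the minimum is 6.

No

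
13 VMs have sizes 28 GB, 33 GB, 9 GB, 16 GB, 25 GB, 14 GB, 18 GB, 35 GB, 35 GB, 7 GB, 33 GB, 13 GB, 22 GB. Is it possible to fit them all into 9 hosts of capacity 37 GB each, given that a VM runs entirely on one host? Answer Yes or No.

A valid assignment using 9 hosts:
  host 1: 35 = 35
  host 2: 35 = 35
  host 3: 33 = 33
  host 4: 33 = 33
  host 5: 28 + 9 = 37
  host 6: 25 + 7 = 32
  host 7: 22 + 14 = 36
  host 8: 18 + 16 = 34
  host 9: 13 = 13
Every load is within 37 GB, so 9 hosts suffice.

Yes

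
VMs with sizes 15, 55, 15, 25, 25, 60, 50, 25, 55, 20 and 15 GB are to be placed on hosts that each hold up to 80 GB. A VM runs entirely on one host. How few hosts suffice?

5

Total = 60 + 55 + 55 + 50 + 25 + 25 + 25 + 20 + 15 + 15 + 15 = 360 GB.
Lower bound: ⌈360/80⌉ = 5 hosts.
A packing using 5 hosts:
  host 1: 60 + 20 = 80
  host 2: 55 + 25 = 80
  host 3: 55 + 25 = 80
  host 4: 50 + 25 = 75
  host 5: 15 + 15 + 15 = 45
This matches the lower bound, so 5 is optimal.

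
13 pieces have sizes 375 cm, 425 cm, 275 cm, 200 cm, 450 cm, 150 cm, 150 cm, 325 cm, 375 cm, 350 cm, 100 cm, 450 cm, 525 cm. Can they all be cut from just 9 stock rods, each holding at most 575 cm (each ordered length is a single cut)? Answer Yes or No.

A valid assignment using 9 stock rods:
  stock rod 1: 525 = 525
  stock rod 2: 450 + 100 = 550
  stock rod 3: 450 = 450
  stock rod 4: 425 + 150 = 575
  stock rod 5: 375 + 200 = 575
  stock rod 6: 375 + 150 = 525
  stock rod 7: 350 = 350
  stock rod 8: 325 = 325
  stock rod 9: 275 = 275
Every load is within 575 cm, so 9 stock rods suffice.

Yes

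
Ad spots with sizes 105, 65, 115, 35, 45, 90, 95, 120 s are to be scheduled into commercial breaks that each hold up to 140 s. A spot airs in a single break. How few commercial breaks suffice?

Total = 120 + 115 + 105 + 95 + 90 + 65 + 45 + 35 = 670 s.
Lower bound: ⌈670/140⌉ = 5 commercial breaks.
A packing using 6 commercial breaks:
  break 1: 120 = 120
  break 2: 115 = 115
  break 3: 105 + 35 = 140
  break 4: 95 + 45 = 140
  break 5: 90 = 90
  break 6: 65 = 65
No arrangement into 5 commercial breaks stays within capacity, so 6 is optimal.

6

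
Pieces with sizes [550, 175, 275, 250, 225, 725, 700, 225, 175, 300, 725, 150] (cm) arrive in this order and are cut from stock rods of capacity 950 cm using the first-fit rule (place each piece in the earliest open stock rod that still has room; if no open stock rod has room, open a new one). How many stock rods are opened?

  550 → stock rod 1 (new)  [load 550/950]
  175 → stock rod 1  [load 725/950]
  275 → stock rod 2 (new)  [load 275/950]
  250 → stock rod 2  [load 525/950]
  225 → stock rod 1  [load 950/950]
  725 → stock rod 3 (new)  [load 725/950]
  700 → stock rod 4 (new)  [load 700/950]
  225 → stock rod 2  [load 750/950]
  175 → stock rod 2  [load 925/950]
  300 → stock rod 5 (new)  [load 300/950]
  725 → stock rod 6 (new)  [load 725/950]
  150 → stock rod 3  [load 875/950]
6 stock rods opened.

6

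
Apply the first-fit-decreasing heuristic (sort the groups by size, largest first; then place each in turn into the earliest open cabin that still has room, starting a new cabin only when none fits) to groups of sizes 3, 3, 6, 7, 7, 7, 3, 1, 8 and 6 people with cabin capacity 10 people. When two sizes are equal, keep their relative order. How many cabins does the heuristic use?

6

Sorted descending: 8, 7, 7, 7, 6, 6, 3, 3, 3, 1.
  8 → cabin 1 (new)  [load 8/10]
  7 → cabin 2 (new)  [load 7/10]
  7 → cabin 3 (new)  [load 7/10]
  7 → cabin 4 (new)  [load 7/10]
  6 → cabin 5 (new)  [load 6/10]
  6 → cabin 6 (new)  [load 6/10]
  3 → cabin 2  [load 10/10]
  3 → cabin 3  [load 10/10]
  3 → cabin 4  [load 10/10]
  1 → cabin 1  [load 9/10]
6 cabins opened.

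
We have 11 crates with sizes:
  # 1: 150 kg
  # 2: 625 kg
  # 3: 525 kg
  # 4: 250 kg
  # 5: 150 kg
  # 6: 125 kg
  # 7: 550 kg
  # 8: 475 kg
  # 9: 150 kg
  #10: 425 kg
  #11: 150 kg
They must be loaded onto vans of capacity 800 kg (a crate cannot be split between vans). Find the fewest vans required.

5

Total = 625 + 550 + 525 + 475 + 425 + 250 + 150 + 150 + 150 + 150 + 125 = 3575 kg.
Lower bound: ⌈3575/800⌉ = 5 vans.
A packing using 5 vans:
  van 1: 625 + 150 = 775
  van 2: 550 + 250 = 800
  van 3: 525 + 150 + 125 = 800
  van 4: 475 + 150 + 150 = 775
  van 5: 425 = 425
This matches the lower bound, so 5 is optimal.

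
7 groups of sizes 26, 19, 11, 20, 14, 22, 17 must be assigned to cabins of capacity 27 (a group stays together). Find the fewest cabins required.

6

Total = 26 + 22 + 20 + 19 + 17 + 14 + 11 = 129.
Lower bound: ⌈129/27⌉ = 5 cabins.
Also, 6 groups each exceed 27/2, and no two of those can share a cabin, so at least 6 cabins are needed.
A packing using 6 cabins:
  cabin 1: 26 = 26
  cabin 2: 22 = 22
  cabin 3: 20 = 20
  cabin 4: 19 = 19
  cabin 5: 17 = 17
  cabin 6: 14 + 11 = 25
This matches the lower bound, so 6 is optimal.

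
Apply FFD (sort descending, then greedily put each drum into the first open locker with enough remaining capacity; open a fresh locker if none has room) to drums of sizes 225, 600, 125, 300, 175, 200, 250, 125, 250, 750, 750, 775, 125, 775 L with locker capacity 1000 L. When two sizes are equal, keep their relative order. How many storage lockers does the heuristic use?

6

Sorted descending: 775, 775, 750, 750, 600, 300, 250, 250, 225, 200, 175, 125, 125, 125.
  775 → locker 1 (new)  [load 775/1000]
  775 → locker 2 (new)  [load 775/1000]
  750 → locker 3 (new)  [load 750/1000]
  750 → locker 4 (new)  [load 750/1000]
  600 → locker 5 (new)  [load 600/1000]
  300 → locker 5  [load 900/1000]
  250 → locker 3  [load 1000/1000]
  250 → locker 4  [load 1000/1000]
  225 → locker 1  [load 1000/1000]
  200 → locker 2  [load 975/1000]
  175 → locker 6 (new)  [load 175/1000]
  125 → locker 6  [load 300/1000]
  125 → locker 6  [load 425/1000]
  125 → locker 6  [load 550/1000]
6 storage lockers opened.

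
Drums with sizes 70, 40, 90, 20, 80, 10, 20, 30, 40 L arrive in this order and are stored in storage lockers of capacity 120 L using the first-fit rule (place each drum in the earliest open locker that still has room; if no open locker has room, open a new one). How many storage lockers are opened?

  70 → locker 1 (new)  [load 70/120]
  40 → locker 1  [load 110/120]
  90 → locker 2 (new)  [load 90/120]
  20 → locker 2  [load 110/120]
  80 → locker 3 (new)  [load 80/120]
  10 → locker 1  [load 120/120]
  20 → locker 3  [load 100/120]
  30 → locker 4 (new)  [load 30/120]
  40 → locker 4  [load 70/120]
4 storage lockers opened.

4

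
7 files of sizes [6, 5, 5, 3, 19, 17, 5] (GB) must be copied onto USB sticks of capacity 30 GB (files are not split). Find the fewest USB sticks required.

2

Total = 19 + 17 + 6 + 5 + 5 + 5 + 3 = 60 GB.
Lower bound: ⌈60/30⌉ = 2 USB sticks.
A packing using 2 USB sticks:
  USB stick 1: 19 + 6 + 5 = 30
  USB stick 2: 17 + 5 + 5 + 3 = 30
This matches the lower bound, so 2 is optimal.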